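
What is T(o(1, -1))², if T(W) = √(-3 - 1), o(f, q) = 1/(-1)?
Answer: -4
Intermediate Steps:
o(f, q) = -1 (o(f, q) = 1*(-1) = -1)
T(W) = 2*I (T(W) = √(-4) = 2*I)
T(o(1, -1))² = (2*I)² = -4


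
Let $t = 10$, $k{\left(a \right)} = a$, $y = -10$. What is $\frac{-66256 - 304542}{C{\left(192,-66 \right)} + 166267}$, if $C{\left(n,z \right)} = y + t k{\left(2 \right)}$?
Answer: $- \frac{370798}{166277} \approx -2.23$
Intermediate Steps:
$C{\left(n,z \right)} = 10$ ($C{\left(n,z \right)} = -10 + 10 \cdot 2 = -10 + 20 = 10$)
$\frac{-66256 - 304542}{C{\left(192,-66 \right)} + 166267} = \frac{-66256 - 304542}{10 + 166267} = - \frac{370798}{166277}$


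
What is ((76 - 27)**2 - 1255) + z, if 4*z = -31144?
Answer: -6640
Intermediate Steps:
z = -7786 (z = (1/4)*(-31144) = -7786)
((76 - 27)**2 - 1255) + z = ((76 - 27)**2 - 1255) - 7786 = (49**2 - 1255) - 7786 = (2401 - 1255) - 7786 = 1146 - 7786 = -6640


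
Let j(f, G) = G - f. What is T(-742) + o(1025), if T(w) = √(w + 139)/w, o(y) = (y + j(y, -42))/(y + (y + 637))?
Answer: -42/2687 - 3*I*√67/742 ≈ -0.015631 - 0.033094*I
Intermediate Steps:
o(y) = -42/(637 + 2*y) (o(y) = (y + (-42 - y))/(y + (y + 637)) = -42/(y + (637 + y)) = -42/(637 + 2*y))
T(w) = √(139 + w)/w
T(-742) + o(1025) = √(139 - 742)/(-742) - 42/(637 + 2*1025) = -3*I*√67/742 - 42/(637 + 2050) = -3*I*√67/742 - 42/2687 = -42/2687 - 3*I*√67/742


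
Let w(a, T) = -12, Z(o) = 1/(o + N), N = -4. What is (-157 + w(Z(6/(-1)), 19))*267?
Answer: -45123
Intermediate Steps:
Z(o) = 1/(-4 + o) (Z(o) = 1/(o - 4) = 1/(-4 + o))
(-157 + w(Z(6/(-1)), 19))*267 = (-157 - 12)*267 = -169*267 = -45123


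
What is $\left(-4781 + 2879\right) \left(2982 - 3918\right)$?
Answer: $1780272$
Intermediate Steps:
$\left(-4781 + 2879\right) \left(2982 - 3918\right) = \left(-1902\right) \left(-936\right) = 1780272$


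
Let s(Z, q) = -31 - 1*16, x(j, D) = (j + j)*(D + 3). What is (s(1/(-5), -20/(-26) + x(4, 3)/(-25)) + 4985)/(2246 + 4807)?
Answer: 1646/2351 ≈ 0.70013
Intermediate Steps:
x(j, D) = 2*j*(3 + D) (x(j, D) = (2*j)*(3 + D) = 2*j*(3 + D))
s(Z, q) = -47 (s(Z, q) = -31 - 16 = -47)
(s(1/(-5), -20/(-26) + x(4, 3)/(-25)) + 4985)/(2246 + 4807) = (-47 + 4985)/(2246 + 4807) = 4938/7053 = 4938*(1/7053) = 1646/2351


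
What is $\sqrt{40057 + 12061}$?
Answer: $\sqrt{52118} \approx 228.29$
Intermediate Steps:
$\sqrt{40057 + 12061} = \sqrt{52118}$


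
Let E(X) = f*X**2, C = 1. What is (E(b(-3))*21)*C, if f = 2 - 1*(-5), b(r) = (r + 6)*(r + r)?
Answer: 47628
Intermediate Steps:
b(r) = 2*r*(6 + r) (b(r) = (6 + r)*(2*r) = 2*r*(6 + r))
f = 7 (f = 2 + 5 = 7)
E(X) = 7*X**2
(E(b(-3))*21)*C = ((7*(2*(-3)*(6 - 3))**2)*21)*1 = ((7*(2*(-3)*3)**2)*21)*1 = ((7*(-18)**2)*21)*1 = ((7*324)*21)*1 = (2268*21)*1 = 47628*1 = 47628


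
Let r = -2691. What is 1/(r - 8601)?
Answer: -1/11292 ≈ -8.8558e-5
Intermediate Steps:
1/(r - 8601) = 1/(-2691 - 8601) = 1/(-11292) = -1/11292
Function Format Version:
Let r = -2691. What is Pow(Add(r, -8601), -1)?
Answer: Rational(-1, 11292) ≈ -8.8558e-5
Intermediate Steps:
Pow(Add(r, -8601), -1) = Pow(Add(-2691, -8601), -1) = Pow(-11292, -1) = Rational(-1, 11292)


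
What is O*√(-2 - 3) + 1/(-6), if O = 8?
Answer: -⅙ + 8*I*√5 ≈ -0.16667 + 17.889*I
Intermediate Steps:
O*√(-2 - 3) + 1/(-6) = 8*√(-2 - 3) + 1/(-6) = 8*√(-5) - ⅙ = 8*(I*√5) - ⅙ = 8*I*√5 - ⅙ = -⅙ + 8*I*√5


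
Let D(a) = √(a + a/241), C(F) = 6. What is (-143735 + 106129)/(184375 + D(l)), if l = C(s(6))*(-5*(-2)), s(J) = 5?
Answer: -334199821250/1638517575221 + 827332*√7230/8192587876105 ≈ -0.20396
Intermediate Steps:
l = 60 (l = 6*(-5*(-2)) = 6*10 = 60)
D(a) = 11*√482*√a/241 (D(a) = √(a + a*(1/241)) = √(a + a/241) = √(242*a/241) = 11*√482*√a/241)
(-143735 + 106129)/(184375 + D(l)) = (-143735 + 106129)/(184375 + 11*√482*√60/241) = -37606/(184375 + 11*√482*(2*√15)/241) = -37606/(184375 + 22*√7230/241)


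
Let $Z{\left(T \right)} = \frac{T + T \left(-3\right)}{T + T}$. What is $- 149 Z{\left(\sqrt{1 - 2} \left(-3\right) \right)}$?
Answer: $149$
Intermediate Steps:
$Z{\left(T \right)} = -1$ ($Z{\left(T \right)} = \frac{T - 3 T}{2 T} = - 2 T \frac{1}{2 T} = -1$)
$- 149 Z{\left(\sqrt{1 - 2} \left(-3\right) \right)} = \left(-149\right) \left(-1\right) = 149$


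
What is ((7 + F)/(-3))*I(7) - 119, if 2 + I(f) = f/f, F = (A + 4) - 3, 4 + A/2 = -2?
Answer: -361/3 ≈ -120.33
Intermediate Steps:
A = -12 (A = -8 + 2*(-2) = -8 - 4 = -12)
F = -11 (F = (-12 + 4) - 3 = -8 - 3 = -11)
I(f) = -1 (I(f) = -2 + f/f = -2 + 1 = -1)
((7 + F)/(-3))*I(7) - 119 = ((7 - 11)/(-3))*(-1) - 119 = -⅓*(-4)*(-1) - 119 = (4/3)*(-1) - 119 = -4/3 - 119 = -361/3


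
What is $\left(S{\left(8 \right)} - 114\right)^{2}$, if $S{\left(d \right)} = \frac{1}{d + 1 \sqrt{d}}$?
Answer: $\frac{5081673}{392} + \frac{797 \sqrt{2}}{98} \approx 12975.0$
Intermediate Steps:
$S{\left(d \right)} = \frac{1}{d + \sqrt{d}}$
$\left(S{\left(8 \right)} - 114\right)^{2} = \left(\frac{1}{8 + \sqrt{8}} - 114\right)^{2} = \left(\frac{1}{8 + 2 \sqrt{2}} - 114\right)^{2} = \left(-114 + \frac{1}{8 + 2 \sqrt{2}}\right)^{2}$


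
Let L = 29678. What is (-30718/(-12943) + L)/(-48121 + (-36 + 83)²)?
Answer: -16006378/24759959 ≈ -0.64646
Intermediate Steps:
(-30718/(-12943) + L)/(-48121 + (-36 + 83)²) = (-30718/(-12943) + 29678)/(-48121 + (-36 + 83)²) = (-30718*(-1/12943) + 29678)/(-48121 + 47²) = (30718/12943 + 29678)/(-48121 + 2209) = (384153072/12943)/(-45912) = (384153072/12943)*(-1/45912) = -16006378/24759959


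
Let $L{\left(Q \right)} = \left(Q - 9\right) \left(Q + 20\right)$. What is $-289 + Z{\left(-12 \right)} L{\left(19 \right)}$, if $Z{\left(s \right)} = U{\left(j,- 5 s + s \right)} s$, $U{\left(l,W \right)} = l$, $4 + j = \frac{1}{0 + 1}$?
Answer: $13751$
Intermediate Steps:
$j = -3$ ($j = -4 + \frac{1}{0 + 1} = -4 + 1^{-1} = -4 + 1 = -3$)
$Z{\left(s \right)} = - 3 s$
$L{\left(Q \right)} = \left(-9 + Q\right) \left(20 + Q\right)$
$-289 + Z{\left(-12 \right)} L{\left(19 \right)} = -289 + \left(-3\right) \left(-12\right) \left(-180 + 19^{2} + 11 \cdot 19\right) = -289 + 36 \left(-180 + 361 + 209\right) = -289 + 36 \cdot 390 = -289 + 14040 = 13751$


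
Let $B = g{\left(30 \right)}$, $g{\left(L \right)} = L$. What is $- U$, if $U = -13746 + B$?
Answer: $13716$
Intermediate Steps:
$B = 30$
$U = -13716$ ($U = -13746 + 30 = -13716$)
$- U = \left(-1\right) \left(-13716\right) = 13716$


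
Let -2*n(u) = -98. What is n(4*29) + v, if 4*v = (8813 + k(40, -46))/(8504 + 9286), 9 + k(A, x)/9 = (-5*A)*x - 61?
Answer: 3577823/71160 ≈ 50.279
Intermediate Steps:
k(A, x) = -630 - 45*A*x (k(A, x) = -81 + 9*((-5*A)*x - 61) = -81 + 9*(-5*A*x - 61) = -81 + 9*(-61 - 5*A*x) = -81 + (-549 - 45*A*x) = -630 - 45*A*x)
n(u) = 49 (n(u) = -½*(-98) = 49)
v = 90983/71160 (v = ((8813 + (-630 - 45*40*(-46)))/(8504 + 9286))/4 = ((8813 + (-630 + 82800))/17790)/4 = ((8813 + 82170)*(1/17790))/4 = (90983*(1/17790))/4 = (¼)*(90983/17790) = 90983/71160 ≈ 1.2786)
n(4*29) + v = 49 + 90983/71160 = 3577823/71160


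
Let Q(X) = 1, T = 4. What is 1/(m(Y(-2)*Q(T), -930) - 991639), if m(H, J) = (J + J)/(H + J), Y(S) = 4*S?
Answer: -469/465077761 ≈ -1.0084e-6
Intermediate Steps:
m(H, J) = 2*J/(H + J) (m(H, J) = (2*J)/(H + J) = 2*J/(H + J))
1/(m(Y(-2)*Q(T), -930) - 991639) = 1/(2*(-930)/((4*(-2))*1 - 930) - 991639) = 1/(2*(-930)/(-8*1 - 930) - 991639) = 1/(2*(-930)/(-8 - 930) - 991639) = 1/(2*(-930)/(-938) - 991639) = 1/(2*(-930)*(-1/938) - 991639) = 1/(930/469 - 991639) = 1/(-465077761/469) = -469/465077761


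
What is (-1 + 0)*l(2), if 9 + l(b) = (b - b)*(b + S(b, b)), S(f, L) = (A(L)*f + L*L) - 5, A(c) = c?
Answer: 9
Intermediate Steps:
S(f, L) = -5 + L**2 + L*f (S(f, L) = (L*f + L*L) - 5 = (L*f + L**2) - 5 = (L**2 + L*f) - 5 = -5 + L**2 + L*f)
l(b) = -9 (l(b) = -9 + (b - b)*(b + (-5 + b**2 + b*b)) = -9 + 0*(b + (-5 + b**2 + b**2)) = -9 + 0*(b + (-5 + 2*b**2)) = -9 + 0*(-5 + b + 2*b**2) = -9 + 0 = -9)
(-1 + 0)*l(2) = (-1 + 0)*(-9) = -1*(-9) = 9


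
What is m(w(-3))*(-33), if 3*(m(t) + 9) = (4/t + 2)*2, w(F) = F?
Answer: 847/3 ≈ 282.33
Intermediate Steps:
m(t) = -23/3 + 8/(3*t) (m(t) = -9 + ((4/t + 2)*2)/3 = -9 + ((2 + 4/t)*2)/3 = -9 + (4 + 8/t)/3 = -9 + (4/3 + 8/(3*t)) = -23/3 + 8/(3*t))
m(w(-3))*(-33) = ((⅓)*(8 - 23*(-3))/(-3))*(-33) = ((⅓)*(-⅓)*(8 + 69))*(-33) = ((⅓)*(-⅓)*77)*(-33) = -77/9*(-33) = 847/3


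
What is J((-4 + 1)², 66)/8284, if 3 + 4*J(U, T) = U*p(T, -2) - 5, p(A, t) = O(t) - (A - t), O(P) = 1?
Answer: -611/33136 ≈ -0.018439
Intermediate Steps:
p(A, t) = 1 + t - A (p(A, t) = 1 - (A - t) = 1 + (t - A) = 1 + t - A)
J(U, T) = -2 + U*(-1 - T)/4 (J(U, T) = -¾ + (U*(1 - 2 - T) - 5)/4 = -¾ + (U*(-1 - T) - 5)/4 = -¾ + (-5 + U*(-1 - T))/4 = -¾ + (-5/4 + U*(-1 - T)/4) = -2 + U*(-1 - T)/4)
J((-4 + 1)², 66)/8284 = (-2 - (-4 + 1)²*(1 + 66)/4)/8284 = (-2 - ¼*(-3)²*67)*(1/8284) = (-2 - ¼*9*67)*(1/8284) = (-2 - 603/4)*(1/8284) = -611/4*1/8284 = -611/33136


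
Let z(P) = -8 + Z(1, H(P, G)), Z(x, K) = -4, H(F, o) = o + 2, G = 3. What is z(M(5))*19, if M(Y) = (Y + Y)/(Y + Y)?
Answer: -228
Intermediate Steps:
M(Y) = 1 (M(Y) = (2*Y)/((2*Y)) = (2*Y)*(1/(2*Y)) = 1)
H(F, o) = 2 + o
z(P) = -12 (z(P) = -8 - 4 = -12)
z(M(5))*19 = -12*19 = -228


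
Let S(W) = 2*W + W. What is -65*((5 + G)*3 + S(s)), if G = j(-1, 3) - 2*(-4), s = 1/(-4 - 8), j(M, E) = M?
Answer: -9295/4 ≈ -2323.8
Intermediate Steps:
s = -1/12 (s = 1/(-12) = -1/12 ≈ -0.083333)
S(W) = 3*W
G = 7 (G = -1 - 2*(-4) = -1 + 8 = 7)
-65*((5 + G)*3 + S(s)) = -65*((5 + 7)*3 + 3*(-1/12)) = -65*(12*3 - ¼) = -65*(36 - ¼) = -65*143/4 = -9295/4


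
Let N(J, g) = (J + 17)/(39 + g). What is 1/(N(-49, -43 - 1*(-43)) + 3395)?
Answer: 39/132373 ≈ 0.00029462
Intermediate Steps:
N(J, g) = (17 + J)/(39 + g)
1/(N(-49, -43 - 1*(-43)) + 3395) = 1/((17 - 49)/(39 + (-43 - 1*(-43))) + 3395) = 1/(-32/(39 + (-43 + 43)) + 3395) = 1/(-32/(39 + 0) + 3395) = 1/(-32/39 + 3395) = 1/(132373/39) = 39/132373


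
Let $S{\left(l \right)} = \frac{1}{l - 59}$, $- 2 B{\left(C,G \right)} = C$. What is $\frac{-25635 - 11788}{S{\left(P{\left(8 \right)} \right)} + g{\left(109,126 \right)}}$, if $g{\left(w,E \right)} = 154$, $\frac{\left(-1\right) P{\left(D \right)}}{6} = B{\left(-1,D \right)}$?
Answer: $- \frac{2320226}{9547} \approx -243.03$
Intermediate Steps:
$B{\left(C,G \right)} = - \frac{C}{2}$
$P{\left(D \right)} = -3$ ($P{\left(D \right)} = - 6 \left(\left(- \frac{1}{2}\right) \left(-1\right)\right) = \left(-6\right) \frac{1}{2} = -3$)
$S{\left(l \right)} = \frac{1}{-59 + l}$
$\frac{-25635 - 11788}{S{\left(P{\left(8 \right)} \right)} + g{\left(109,126 \right)}} = \frac{-25635 - 11788}{\frac{1}{-59 - 3} + 154} = - \frac{37423}{\frac{1}{-62} + 154} = - \frac{37423}{- \frac{1}{62} + 154} = - \frac{37423}{\frac{9547}{62}} = \left(-37423\right) \frac{62}{9547} = - \frac{2320226}{9547}$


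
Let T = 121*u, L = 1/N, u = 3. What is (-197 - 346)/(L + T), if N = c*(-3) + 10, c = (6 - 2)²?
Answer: -20634/13793 ≈ -1.4960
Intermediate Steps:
c = 16 (c = 4² = 16)
N = -38 (N = 16*(-3) + 10 = -48 + 10 = -38)
L = -1/38 (L = 1/(-38) = -1/38 ≈ -0.026316)
T = 363 (T = 121*3 = 363)
(-197 - 346)/(L + T) = (-197 - 346)/(-1/38 + 363) = -543/13793/38 = -543*38/13793 = -20634/13793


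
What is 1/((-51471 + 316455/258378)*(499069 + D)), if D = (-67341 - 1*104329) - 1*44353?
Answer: -43063/627355305706303 ≈ -6.8642e-11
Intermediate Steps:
D = -216023 (D = (-67341 - 104329) - 44353 = -171670 - 44353 = -216023)
1/((-51471 + 316455/258378)*(499069 + D)) = 1/((-51471 + 316455/258378)*(499069 - 216023)) = 1/((-51471 + 316455*(1/258378))*283046) = 1/((-51471 + 105485/86126)*283046) = 1/(-4432885861/86126*283046) = 1/(-627355305706303/43063) = -43063/627355305706303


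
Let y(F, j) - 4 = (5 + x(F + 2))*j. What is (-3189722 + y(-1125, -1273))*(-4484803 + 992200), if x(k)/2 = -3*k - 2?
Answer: 41102576164395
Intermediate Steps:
x(k) = -4 - 6*k (x(k) = 2*(-3*k - 2) = 2*(-2 - 3*k) = -4 - 6*k)
y(F, j) = 4 + j*(-11 - 6*F) (y(F, j) = 4 + (5 + (-4 - 6*(F + 2)))*j = 4 + (5 + (-4 - 6*(2 + F)))*j = 4 + (5 + (-4 + (-12 - 6*F)))*j = 4 + (5 + (-16 - 6*F))*j = 4 + (-11 - 6*F)*j = 4 + j*(-11 - 6*F))
(-3189722 + y(-1125, -1273))*(-4484803 + 992200) = (-3189722 + (4 - 11*(-1273) - 6*(-1125)*(-1273)))*(-4484803 + 992200) = (-3189722 + (4 + 14003 - 8592750))*(-3492603) = (-3189722 - 8578743)*(-3492603) = -11768465*(-3492603) = 41102576164395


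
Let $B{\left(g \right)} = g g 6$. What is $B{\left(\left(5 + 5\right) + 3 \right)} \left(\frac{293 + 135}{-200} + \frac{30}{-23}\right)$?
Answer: $- \frac{2008227}{575} \approx -3492.6$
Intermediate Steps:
$B{\left(g \right)} = 6 g^{2}$ ($B{\left(g \right)} = g^{2} \cdot 6 = 6 g^{2}$)
$B{\left(\left(5 + 5\right) + 3 \right)} \left(\frac{293 + 135}{-200} + \frac{30}{-23}\right) = 6 \left(\left(5 + 5\right) + 3\right)^{2} \left(\frac{293 + 135}{-200} + \frac{30}{-23}\right) = 6 \left(10 + 3\right)^{2} \left(428 \left(- \frac{1}{200}\right) + 30 \left(- \frac{1}{23}\right)\right) = 6 \cdot 13^{2} \left(- \frac{107}{50} - \frac{30}{23}\right) = 6 \cdot 169 \left(- \frac{3961}{1150}\right) = 1014 \left(- \frac{3961}{1150}\right) = - \frac{2008227}{575}$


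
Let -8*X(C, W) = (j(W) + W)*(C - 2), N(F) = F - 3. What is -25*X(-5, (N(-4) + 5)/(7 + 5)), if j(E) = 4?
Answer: -4025/48 ≈ -83.854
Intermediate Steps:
N(F) = -3 + F
X(C, W) = -(-2 + C)*(4 + W)/8 (X(C, W) = -(4 + W)*(C - 2)/8 = -(4 + W)*(-2 + C)/8 = -(-2 + C)*(4 + W)/8)
-25*X(-5, (N(-4) + 5)/(7 + 5)) = -25*(1 - 1/2*(-5) + (((-3 - 4) + 5)/(7 + 5))/4 - 1/8*(-5)*((-3 - 4) + 5)/(7 + 5)) = -25*(1 + 5/2 + ((-7 + 5)/12)/4 - 1/8*(-5)*(-7 + 5)/12) = -25*(1 + 5/2 + (-2*1/12)/4 - 1/8*(-5)*(-2*1/12)) = -25*(1 + 5/2 + (1/4)*(-1/6) - 1/8*(-5)*(-1/6)) = -25*(1 + 5/2 - 1/24 - 5/48) = -25*161/48 = -4025/48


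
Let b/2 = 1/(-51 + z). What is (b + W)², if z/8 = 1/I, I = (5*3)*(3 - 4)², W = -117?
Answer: 7849782801/573049 ≈ 13698.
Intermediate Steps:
I = 15 (I = 15*(-1)² = 15*1 = 15)
z = 8/15 ≈ 0.53333
b = -30/757 (b = 2/(-51 + 8/15) = 2/(-757/15) = 2*(-15/757) = -30/757 ≈ -0.039630)
(b + W)² = (-30/757 - 117)² = (-88599/757)² = 7849782801/573049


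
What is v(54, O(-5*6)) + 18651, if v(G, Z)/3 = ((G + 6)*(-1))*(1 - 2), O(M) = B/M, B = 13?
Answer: 18831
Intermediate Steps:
O(M) = 13/M
v(G, Z) = 18 + 3*G (v(G, Z) = 3*(((G + 6)*(-1))*(1 - 2)) = 3*(((6 + G)*(-1))*(-1)) = 3*((-6 - G)*(-1)) = 3*(6 + G) = 18 + 3*G)
v(54, O(-5*6)) + 18651 = (18 + 3*54) + 18651 = (18 + 162) + 18651 = 180 + 18651 = 18831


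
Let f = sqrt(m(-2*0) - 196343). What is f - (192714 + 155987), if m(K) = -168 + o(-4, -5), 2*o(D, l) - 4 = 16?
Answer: -348701 + I*sqrt(196501) ≈ -3.487e+5 + 443.28*I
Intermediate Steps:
o(D, l) = 10 (o(D, l) = 2 + (1/2)*16 = 2 + 8 = 10)
m(K) = -158 (m(K) = -168 + 10 = -158)
f = I*sqrt(196501) (f = sqrt(-158 - 196343) = sqrt(-196501) = I*sqrt(196501) ≈ 443.28*I)
f - (192714 + 155987) = I*sqrt(196501) - (192714 + 155987) = I*sqrt(196501) - 1*348701 = I*sqrt(196501) - 348701 = -348701 + I*sqrt(196501)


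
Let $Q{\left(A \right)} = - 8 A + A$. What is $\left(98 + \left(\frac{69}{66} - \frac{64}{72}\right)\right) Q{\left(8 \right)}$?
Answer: $- \frac{544180}{99} \approx -5496.8$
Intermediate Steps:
$Q{\left(A \right)} = - 7 A$
$\left(98 + \left(\frac{69}{66} - \frac{64}{72}\right)\right) Q{\left(8 \right)} = \left(98 + \left(\frac{69}{66} - \frac{64}{72}\right)\right) \left(\left(-7\right) 8\right) = \left(98 + \left(69 \cdot \frac{1}{66} - \frac{8}{9}\right)\right) \left(-56\right) = \left(98 + \left(\frac{23}{22} - \frac{8}{9}\right)\right) \left(-56\right) = \left(98 + \frac{31}{198}\right) \left(-56\right) = \frac{19435}{198} \left(-56\right) = - \frac{544180}{99}$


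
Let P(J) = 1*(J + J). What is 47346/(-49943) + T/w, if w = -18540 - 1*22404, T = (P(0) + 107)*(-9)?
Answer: -630146505/681622064 ≈ -0.92448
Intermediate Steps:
P(J) = 2*J (P(J) = 1*(2*J) = 2*J)
T = -963 (T = (2*0 + 107)*(-9) = (0 + 107)*(-9) = 107*(-9) = -963)
w = -40944 (w = -18540 - 22404 = -40944)
47346/(-49943) + T/w = 47346/(-49943) - 963/(-40944) = 47346*(-1/49943) - 963*(-1/40944) = -47346/49943 + 321/13648 = -630146505/681622064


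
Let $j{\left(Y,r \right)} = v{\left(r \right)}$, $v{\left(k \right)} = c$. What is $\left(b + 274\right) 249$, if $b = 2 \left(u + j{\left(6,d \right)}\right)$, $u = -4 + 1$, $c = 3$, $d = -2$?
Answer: $68226$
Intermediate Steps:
$v{\left(k \right)} = 3$
$u = -3$
$j{\left(Y,r \right)} = 3$
$b = 0$ ($b = 2 \left(-3 + 3\right) = 2 \cdot 0 = 0$)
$\left(b + 274\right) 249 = \left(0 + 274\right) 249 = 274 \cdot 249 = 68226$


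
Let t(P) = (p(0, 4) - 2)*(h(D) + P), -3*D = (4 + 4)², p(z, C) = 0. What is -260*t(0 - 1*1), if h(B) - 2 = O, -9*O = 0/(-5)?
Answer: 520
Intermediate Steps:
D = -64/3 (D = -(4 + 4)²/3 = -⅓*8² = -⅓*64 = -64/3 ≈ -21.333)
O = 0 (O = -0/(-5) = -0*(-1)/5 = -⅑*0 = 0)
h(B) = 2 (h(B) = 2 + 0 = 2)
t(P) = -4 - 2*P (t(P) = (0 - 2)*(2 + P) = -2*(2 + P) = -4 - 2*P)
-260*t(0 - 1*1) = -260*(-4 - 2*(0 - 1*1)) = -260*(-4 - 2*(0 - 1)) = -260*(-4 - 2*(-1)) = -260*(-4 + 2) = -260*(-2) = 520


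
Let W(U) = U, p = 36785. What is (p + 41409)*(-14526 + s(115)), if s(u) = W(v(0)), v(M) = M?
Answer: -1135846044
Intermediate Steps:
s(u) = 0
(p + 41409)*(-14526 + s(115)) = (36785 + 41409)*(-14526 + 0) = 78194*(-14526) = -1135846044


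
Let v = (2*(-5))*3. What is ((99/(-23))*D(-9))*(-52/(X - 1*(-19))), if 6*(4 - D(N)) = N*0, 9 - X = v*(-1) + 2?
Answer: -5148/23 ≈ -223.83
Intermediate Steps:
v = -30 (v = -10*3 = -30)
X = -23 (X = 9 - (-30*(-1) + 2) = 9 - (30 + 2) = 9 - 1*32 = 9 - 32 = -23)
D(N) = 4 (D(N) = 4 - N*0/6 = 4 - ⅙*0 = 4 + 0 = 4)
((99/(-23))*D(-9))*(-52/(X - 1*(-19))) = ((99/(-23))*4)*(-52/(-23 - 1*(-19))) = ((99*(-1/23))*4)*(-52/(-23 + 19)) = (-99/23*4)*(-52/(-4)) = -(-20592)*(-1)/(23*4) = -396/23*13 = -5148/23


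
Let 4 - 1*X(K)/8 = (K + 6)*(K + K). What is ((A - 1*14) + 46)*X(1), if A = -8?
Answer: -1920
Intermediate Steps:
X(K) = 32 - 16*K*(6 + K) (X(K) = 32 - 8*(K + 6)*(K + K) = 32 - 8*(6 + K)*2*K = 32 - 16*K*(6 + K))
((A - 1*14) + 46)*X(1) = ((-8 - 1*14) + 46)*(32 - 96*1 - 16*1²) = ((-8 - 14) + 46)*(32 - 96 - 16*1) = (-22 + 46)*(32 - 96 - 16) = 24*(-80) = -1920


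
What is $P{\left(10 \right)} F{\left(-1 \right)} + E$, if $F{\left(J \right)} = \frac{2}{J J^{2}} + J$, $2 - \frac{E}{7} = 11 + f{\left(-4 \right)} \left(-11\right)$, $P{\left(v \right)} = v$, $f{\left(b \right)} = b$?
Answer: $-401$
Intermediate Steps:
$E = -371$ ($E = 14 - 7 \left(11 - -44\right) = 14 - 7 \left(11 + 44\right) = 14 - 385 = -371$)
$F{\left(J \right)} = J + \frac{2}{J^{3}}$ ($F{\left(J \right)} = \frac{2}{J^{3}} + J = J + \frac{2}{J^{3}}$)
$P{\left(10 \right)} F{\left(-1 \right)} + E = 10 \left(-1 + \frac{2}{-1}\right) - 371 = 10 \left(-1 + 2 \left(-1\right)\right) - 371 = 10 \left(-1 - 2\right) - 371 = 10 \left(-3\right) - 371 = -30 - 371 = -401$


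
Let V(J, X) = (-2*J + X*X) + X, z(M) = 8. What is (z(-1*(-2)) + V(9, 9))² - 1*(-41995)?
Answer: 48395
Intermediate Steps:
V(J, X) = X + X² - 2*J (V(J, X) = (-2*J + X²) + X = (X² - 2*J) + X = X + X² - 2*J)
(z(-1*(-2)) + V(9, 9))² - 1*(-41995) = (8 + (9 + 9² - 2*9))² - 1*(-41995) = (8 + (9 + 81 - 18))² + 41995 = (8 + 72)² + 41995 = 80² + 41995 = 6400 + 41995 = 48395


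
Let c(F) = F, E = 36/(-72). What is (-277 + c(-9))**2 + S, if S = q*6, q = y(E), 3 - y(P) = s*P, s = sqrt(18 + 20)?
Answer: 81814 + 3*sqrt(38) ≈ 81833.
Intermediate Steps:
s = sqrt(38) ≈ 6.1644
E = -1/2 (E = 36*(-1/72) = -1/2 ≈ -0.50000)
y(P) = 3 - P*sqrt(38) (y(P) = 3 - sqrt(38)*P = 3 - P*sqrt(38))
q = 3 + sqrt(38)/2 (q = 3 - 1*(-1/2)*sqrt(38) = 3 + sqrt(38)/2 ≈ 6.0822)
S = 18 + 3*sqrt(38) (S = (3 + sqrt(38)/2)*6 = 18 + 3*sqrt(38) ≈ 36.493)
(-277 + c(-9))**2 + S = (-277 - 9)**2 + (18 + 3*sqrt(38)) = (-286)**2 + (18 + 3*sqrt(38)) = 81796 + (18 + 3*sqrt(38)) = 81814 + 3*sqrt(38)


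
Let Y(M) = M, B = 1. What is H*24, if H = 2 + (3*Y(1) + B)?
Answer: 144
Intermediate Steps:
H = 6 (H = 2 + (3*1 + 1) = 2 + (3 + 1) = 2 + 4 = 6)
H*24 = 6*24 = 144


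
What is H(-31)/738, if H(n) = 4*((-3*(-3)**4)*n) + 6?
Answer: 5023/123 ≈ 40.837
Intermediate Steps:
H(n) = 6 - 972*n (H(n) = 4*((-3*81)*n) + 6 = 4*(-243*n) + 6 = -972*n + 6 = 6 - 972*n)
H(-31)/738 = (6 - 972*(-31))/738 = (6 + 30132)*(1/738) = 30138*(1/738) = 5023/123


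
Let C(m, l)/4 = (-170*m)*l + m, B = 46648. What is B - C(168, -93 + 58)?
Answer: -3952424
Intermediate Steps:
C(m, l) = 4*m - 680*l*m (C(m, l) = 4*((-170*m)*l + m) = 4*(-170*l*m + m) = 4*(m - 170*l*m) = 4*m - 680*l*m)
B - C(168, -93 + 58) = 46648 - 4*168*(1 - 170*(-93 + 58)) = 46648 - 4*168*(1 - 170*(-35)) = 46648 - 4*168*(1 + 5950) = 46648 - 4*168*5951 = 46648 - 1*3999072 = 46648 - 3999072 = -3952424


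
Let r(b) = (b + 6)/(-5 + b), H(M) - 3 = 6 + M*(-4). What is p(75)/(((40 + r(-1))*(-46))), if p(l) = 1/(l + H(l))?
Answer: 1/389160 ≈ 2.5696e-6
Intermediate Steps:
H(M) = 9 - 4*M (H(M) = 3 + (6 + M*(-4)) = 3 + (6 - 4*M) = 9 - 4*M)
r(b) = (6 + b)/(-5 + b)
p(l) = 1/(9 - 3*l) (p(l) = 1/(l + (9 - 4*l)) = 1/(9 - 3*l))
p(75)/(((40 + r(-1))*(-46))) = (-1/(-9 + 3*75))/(((40 + (6 - 1)/(-5 - 1))*(-46))) = (-1/(-9 + 225))/(((40 + 5/(-6))*(-46))) = (-1/216)/(((40 - ⅙*5)*(-46))) = (-1*1/216)/(((40 - ⅚)*(-46))) = -1/(216*((235/6)*(-46))) = -1/(216*(-5405/3)) = -1/216*(-3/5405) = 1/389160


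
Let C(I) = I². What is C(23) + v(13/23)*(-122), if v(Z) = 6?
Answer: -203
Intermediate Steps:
C(23) + v(13/23)*(-122) = 23² + 6*(-122) = 529 - 732 = -203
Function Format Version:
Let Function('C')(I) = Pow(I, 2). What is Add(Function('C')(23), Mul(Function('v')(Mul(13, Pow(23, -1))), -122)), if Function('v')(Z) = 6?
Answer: -203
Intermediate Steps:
Add(Function('C')(23), Mul(Function('v')(Mul(13, Pow(23, -1))), -122)) = Add(Pow(23, 2), Mul(6, -122)) = Add(529, -732) = -203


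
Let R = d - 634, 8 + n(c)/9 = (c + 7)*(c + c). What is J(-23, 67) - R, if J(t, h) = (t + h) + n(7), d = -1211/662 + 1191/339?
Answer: 177164249/74806 ≈ 2368.3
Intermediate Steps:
d = 125971/74806 (d = -1211*1/662 + 1191*(1/339) = -1211/662 + 397/113 = 125971/74806 ≈ 1.6840)
n(c) = -72 + 18*c*(7 + c) (n(c) = -72 + 9*((c + 7)*(c + c)) = -72 + 9*((7 + c)*(2*c)) = -72 + 9*(2*c*(7 + c)) = -72 + 18*c*(7 + c))
J(t, h) = 1692 + h + t (J(t, h) = (t + h) + (-72 + 18*7² + 126*7) = (h + t) + (-72 + 18*49 + 882) = (h + t) + (-72 + 882 + 882) = (h + t) + 1692 = 1692 + h + t)
R = -47301033/74806 (R = 125971/74806 - 634 = -47301033/74806 ≈ -632.32)
J(-23, 67) - R = (1692 + 67 - 23) - 1*(-47301033/74806) = 1736 + 47301033/74806 = 177164249/74806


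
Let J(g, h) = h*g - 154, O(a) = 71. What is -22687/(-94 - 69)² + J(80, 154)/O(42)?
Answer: 321627677/1886399 ≈ 170.50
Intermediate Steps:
J(g, h) = -154 + g*h (J(g, h) = g*h - 154 = -154 + g*h)
-22687/(-94 - 69)² + J(80, 154)/O(42) = -22687/(-94 - 69)² + (-154 + 80*154)/71 = -22687/((-163)²) + (-154 + 12320)*(1/71) = -22687/26569 + 12166*(1/71) = -22687*1/26569 + 12166/71 = -22687/26569 + 12166/71 = 321627677/1886399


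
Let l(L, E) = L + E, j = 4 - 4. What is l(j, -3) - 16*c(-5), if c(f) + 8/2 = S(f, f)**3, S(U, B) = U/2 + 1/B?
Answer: 46991/125 ≈ 375.93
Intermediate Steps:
j = 0
S(U, B) = 1/B + U/2 (S(U, B) = U*(1/2) + 1/B = U/2 + 1/B = 1/B + U/2)
l(L, E) = E + L
c(f) = -4 + (1/f + f/2)**3
l(j, -3) - 16*c(-5) = (-3 + 0) - 16*(-4 + (1/8)*(2 + (-5)**2)**3/(-5)**3) = -3 - 16*(-4 + (1/8)*(-1/125)*(2 + 25)**3) = -3 - 16*(-4 + (1/8)*(-1/125)*27**3) = -3 - 16*(-4 + (1/8)*(-1/125)*19683) = -3 - 16*(-4 - 19683/1000) = -3 - 16*(-23683/1000) = -3 + 47366/125 = 46991/125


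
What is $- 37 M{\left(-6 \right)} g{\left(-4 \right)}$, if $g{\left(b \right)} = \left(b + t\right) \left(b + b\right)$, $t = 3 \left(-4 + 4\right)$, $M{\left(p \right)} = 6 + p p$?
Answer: $-49728$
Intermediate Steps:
$M{\left(p \right)} = 6 + p^{2}$
$t = 0$ ($t = 3 \cdot 0 = 0$)
$g{\left(b \right)} = 2 b^{2}$ ($g{\left(b \right)} = \left(b + 0\right) \left(b + b\right) = b 2 b = 2 b^{2}$)
$- 37 M{\left(-6 \right)} g{\left(-4 \right)} = - 37 \left(6 + \left(-6\right)^{2}\right) 2 \left(-4\right)^{2} = - 37 \left(6 + 36\right) 2 \cdot 16 = \left(-37\right) 42 \cdot 32 = \left(-1554\right) 32 = -49728$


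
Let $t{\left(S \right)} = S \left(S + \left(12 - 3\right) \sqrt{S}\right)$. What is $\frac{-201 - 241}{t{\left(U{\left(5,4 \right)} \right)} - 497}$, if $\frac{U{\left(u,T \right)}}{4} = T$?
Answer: $- \frac{442}{335} \approx -1.3194$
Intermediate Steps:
$U{\left(u,T \right)} = 4 T$
$t{\left(S \right)} = S \left(S + 9 \sqrt{S}\right)$
$\frac{-201 - 241}{t{\left(U{\left(5,4 \right)} \right)} - 497} = \frac{-201 - 241}{\left(\left(4 \cdot 4\right)^{2} + 9 \left(4 \cdot 4\right)^{\frac{3}{2}}\right) - 497} = - \frac{442}{\left(16^{2} + 9 \cdot 16^{\frac{3}{2}}\right) - 497} = - \frac{442}{\left(256 + 9 \cdot 64\right) - 497} = - \frac{442}{\left(256 + 576\right) - 497} = - \frac{442}{832 - 497} = - \frac{442}{335}$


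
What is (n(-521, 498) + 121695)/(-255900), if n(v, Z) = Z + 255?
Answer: -10204/21325 ≈ -0.47850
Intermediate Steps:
n(v, Z) = 255 + Z
(n(-521, 498) + 121695)/(-255900) = ((255 + 498) + 121695)/(-255900) = (753 + 121695)*(-1/255900) = 122448*(-1/255900) = -10204/21325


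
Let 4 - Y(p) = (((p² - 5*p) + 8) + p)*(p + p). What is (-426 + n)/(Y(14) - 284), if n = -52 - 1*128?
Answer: 303/2212 ≈ 0.13698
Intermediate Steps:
n = -180 (n = -52 - 128 = -180)
Y(p) = 4 - 2*p*(8 + p² - 4*p) (Y(p) = 4 - (((p² - 5*p) + 8) + p)*(p + p) = 4 - ((8 + p² - 5*p) + p)*2*p = 4 - (8 + p² - 4*p)*2*p = 4 - 2*p*(8 + p² - 4*p))
(-426 + n)/(Y(14) - 284) = (-426 - 180)/((4 - 16*14 - 2*14³ + 8*14²) - 284) = -606/((4 - 224 - 2*2744 + 8*196) - 284) = -606/((4 - 224 - 5488 + 1568) - 284) = -606/(-4140 - 284) = -606/(-4424) = -606*(-1/4424) = 303/2212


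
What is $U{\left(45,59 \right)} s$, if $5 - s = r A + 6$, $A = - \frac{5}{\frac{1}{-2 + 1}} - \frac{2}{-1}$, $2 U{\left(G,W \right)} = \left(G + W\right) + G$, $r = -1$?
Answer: $447$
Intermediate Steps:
$U{\left(G,W \right)} = G + \frac{W}{2}$ ($U{\left(G,W \right)} = \frac{\left(G + W\right) + G}{2} = \frac{W + 2 G}{2} = G + \frac{W}{2}$)
$A = 7$ ($A = - \frac{5}{\frac{1}{-1}} - -2 = - \frac{5}{-1} + 2 = \left(-5\right) \left(-1\right) + 2 = 5 + 2 = 7$)
$s = 6$ ($s = 5 - \left(\left(-1\right) 7 + 6\right) = 5 - \left(-7 + 6\right) = 5 - -1 = 5 + 1 = 6$)
$U{\left(45,59 \right)} s = \left(45 + \frac{1}{2} \cdot 59\right) 6 = \left(45 + \frac{59}{2}\right) 6 = \frac{149}{2} \cdot 6 = 447$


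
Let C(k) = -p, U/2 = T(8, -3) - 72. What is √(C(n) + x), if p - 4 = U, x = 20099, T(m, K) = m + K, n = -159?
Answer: √20229 ≈ 142.23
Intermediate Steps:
T(m, K) = K + m
U = -134 (U = 2*((-3 + 8) - 72) = 2*(5 - 72) = 2*(-67) = -134)
p = -130 (p = 4 - 134 = -130)
C(k) = 130 (C(k) = -1*(-130) = 130)
√(C(n) + x) = √(130 + 20099) = √20229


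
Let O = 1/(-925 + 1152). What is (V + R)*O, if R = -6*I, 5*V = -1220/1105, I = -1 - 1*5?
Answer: 39536/250835 ≈ 0.15762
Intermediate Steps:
I = -6 (I = -1 - 5 = -6)
O = 1/227 ≈ 0.0044053
V = -244/1105 (V = (-1220/1105)/5 = (-1220*1/1105)/5 = (⅕)*(-244/221) = -244/1105 ≈ -0.22081)
R = 36 (R = -6*(-6) = 36)
(V + R)*O = (-244/1105 + 36)*(1/227) = (39536/1105)*(1/227) = 39536/250835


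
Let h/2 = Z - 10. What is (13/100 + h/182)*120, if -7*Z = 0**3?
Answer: 1098/455 ≈ 2.4132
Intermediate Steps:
Z = 0 (Z = -1/7*0**3 = -1/7*0 = 0)
h = -20 (h = 2*(0 - 10) = 2*(-10) = -20)
(13/100 + h/182)*120 = (13/100 - 20/182)*120 = (13*(1/100) - 20*1/182)*120 = (13/100 - 10/91)*120 = (183/9100)*120 = 1098/455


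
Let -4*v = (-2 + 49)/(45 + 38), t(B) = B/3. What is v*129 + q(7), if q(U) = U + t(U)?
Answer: -8893/996 ≈ -8.9287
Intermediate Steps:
t(B) = B/3 (t(B) = B*(⅓) = B/3)
q(U) = 4*U/3 (q(U) = U + U/3 = 4*U/3)
v = -47/332 (v = -(-2 + 49)/(4*(45 + 38)) = -47/(4*83) = -¼*47/83 = -47/332 ≈ -0.14157)
v*129 + q(7) = -47/332*129 + (4/3)*7 = -6063/332 + 28/3 = -8893/996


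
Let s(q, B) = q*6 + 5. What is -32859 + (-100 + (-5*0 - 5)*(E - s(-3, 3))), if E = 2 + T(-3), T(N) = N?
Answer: -33019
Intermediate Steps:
s(q, B) = 5 + 6*q (s(q, B) = 6*q + 5 = 5 + 6*q)
E = -1 (E = 2 - 3 = -1)
-32859 + (-100 + (-5*0 - 5)*(E - s(-3, 3))) = -32859 + (-100 + (-5*0 - 5)*(-1 - (5 + 6*(-3)))) = -32859 + (-100 + (0 - 5)*(-1 - (5 - 18))) = -32859 + (-100 - 5*(-1 - 1*(-13))) = -32859 + (-100 - 5*(-1 + 13)) = -32859 + (-100 - 5*12) = -32859 + (-100 - 60) = -32859 - 160 = -33019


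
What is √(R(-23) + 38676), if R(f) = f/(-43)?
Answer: √71512913/43 ≈ 196.66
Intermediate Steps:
R(f) = -f/43 (R(f) = f*(-1/43) = -f/43)
√(R(-23) + 38676) = √(-1/43*(-23) + 38676) = √(23/43 + 38676) = √(1663091/43) = √71512913/43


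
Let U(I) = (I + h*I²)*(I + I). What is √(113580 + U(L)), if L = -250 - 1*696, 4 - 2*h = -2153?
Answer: 2*I*√456523470685 ≈ 1.3513e+6*I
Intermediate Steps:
h = 2157/2 (h = 2 - ½*(-2153) = 2 + 2153/2 = 2157/2 ≈ 1078.5)
L = -946 (L = -250 - 696 = -946)
U(I) = 2*I*(I + 2157*I²/2) (U(I) = (I + 2157*I²/2)*(I + I) = (I + 2157*I²/2)*(2*I) = 2*I*(I + 2157*I²/2))
√(113580 + U(L)) = √(113580 + (-946)²*(2 + 2157*(-946))) = √(113580 + 894916*(2 - 2040522)) = √(113580 + 894916*(-2040520)) = √(113580 - 1826093996320) = √(-1826093882740) = 2*I*√456523470685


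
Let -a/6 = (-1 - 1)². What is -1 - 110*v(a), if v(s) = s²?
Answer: -63361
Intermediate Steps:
a = -24 (a = -6*(-1 - 1)² = -6*(-2)² = -6*4 = -24)
-1 - 110*v(a) = -1 - 110*(-24)² = -1 - 110*576 = -1 - 63360 = -63361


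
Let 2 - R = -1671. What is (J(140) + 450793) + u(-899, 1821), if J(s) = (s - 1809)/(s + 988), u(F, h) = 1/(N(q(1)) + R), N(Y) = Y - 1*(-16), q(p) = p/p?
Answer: 429676446139/953160 ≈ 4.5079e+5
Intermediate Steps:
R = 1673 (R = 2 - 1*(-1671) = 2 + 1671 = 1673)
q(p) = 1
N(Y) = 16 + Y (N(Y) = Y + 16 = 16 + Y)
u(F, h) = 1/1690 (u(F, h) = 1/((16 + 1) + 1673) = 1/(17 + 1673) = 1/1690)
J(s) = (-1809 + s)/(988 + s)
(J(140) + 450793) + u(-899, 1821) = ((-1809 + 140)/(988 + 140) + 450793) + 1/1690 = (-1669/1128 + 450793) + 1/1690 = 508492835/1128 + 1/1690 = 429676446139/953160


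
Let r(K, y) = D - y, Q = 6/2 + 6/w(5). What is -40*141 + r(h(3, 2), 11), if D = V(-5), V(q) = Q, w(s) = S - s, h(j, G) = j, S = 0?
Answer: -28246/5 ≈ -5649.2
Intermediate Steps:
w(s) = -s (w(s) = 0 - s = -s)
Q = 9/5 (Q = 6/2 + 6/((-1*5)) = 6*(½) + 6/(-5) = 3 + 6*(-⅕) = 3 - 6/5 = 9/5 ≈ 1.8000)
V(q) = 9/5
D = 9/5 ≈ 1.8000
r(K, y) = 9/5 - y
-40*141 + r(h(3, 2), 11) = -40*141 + (9/5 - 1*11) = -5640 + (9/5 - 11) = -5640 - 46/5 = -28246/5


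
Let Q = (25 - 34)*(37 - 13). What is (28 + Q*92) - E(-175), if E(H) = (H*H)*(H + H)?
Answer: 10698906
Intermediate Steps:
Q = -216 (Q = -9*24 = -216)
E(H) = 2*H**3 (E(H) = H**2*(2*H) = 2*H**3)
(28 + Q*92) - E(-175) = (28 - 216*92) - 2*(-175)**3 = (28 - 19872) - 2*(-5359375) = -19844 - 1*(-10718750) = -19844 + 10718750 = 10698906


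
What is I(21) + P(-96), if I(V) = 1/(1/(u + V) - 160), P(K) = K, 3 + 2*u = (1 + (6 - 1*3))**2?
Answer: -844663/8798 ≈ -96.006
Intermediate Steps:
u = 13/2 (u = -3/2 + (1 + (6 - 1*3))**2/2 = -3/2 + (1 + (6 - 3))**2/2 = -3/2 + (1 + 3)**2/2 = -3/2 + (1/2)*4**2 = -3/2 + (1/2)*16 = -3/2 + 8 = 13/2 ≈ 6.5000)
I(V) = 1/(-160 + 1/(13/2 + V)) (I(V) = 1/(1/(13/2 + V) - 160) = 1/(-160 + 1/(13/2 + V)))
I(21) + P(-96) = (-13 - 2*21)/(2*(1039 + 160*21)) - 96 = (-13 - 42)/(2*(1039 + 3360)) - 96 = (1/2)*(-55)/4399 - 96 = (1/2)*(1/4399)*(-55) - 96 = -55/8798 - 96 = -844663/8798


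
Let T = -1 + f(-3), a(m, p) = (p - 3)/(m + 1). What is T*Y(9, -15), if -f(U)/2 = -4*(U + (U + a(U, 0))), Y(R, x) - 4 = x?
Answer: 407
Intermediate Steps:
a(m, p) = (-3 + p)/(1 + m)
Y(R, x) = 4 + x
f(U) = -24/(1 + U) + 16*U (f(U) = -(-8)*(U + (U + (-3 + 0)/(1 + U))) = -(-8)*(U + (U - 3/(1 + U))) = -(-8)*(-3/(1 + U) + 2*U) = -2*(-8*U + 12/(1 + U)) = -24/(1 + U) + 16*U)
T = -37 (T = -1 + 8*(-3 + 2*(-3)*(1 - 3))/(1 - 3) = -1 + 8*(-3 + 2*(-3)*(-2))/(-2) = -1 + 8*(-½)*(-3 + 12) = -1 + 8*(-½)*9 = -1 - 36 = -37)
T*Y(9, -15) = -37*(4 - 15) = -37*(-11) = 407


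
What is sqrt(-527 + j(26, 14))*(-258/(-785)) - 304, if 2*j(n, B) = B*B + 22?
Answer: -304 + 258*I*sqrt(418)/785 ≈ -304.0 + 6.7195*I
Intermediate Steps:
j(n, B) = 11 + B**2/2 (j(n, B) = (B*B + 22)/2 = (B**2 + 22)/2 = (22 + B**2)/2 = 11 + B**2/2)
sqrt(-527 + j(26, 14))*(-258/(-785)) - 304 = sqrt(-527 + (11 + (1/2)*14**2))*(-258/(-785)) - 304 = sqrt(-527 + (11 + (1/2)*196))*(-258*(-1/785)) - 304 = sqrt(-527 + (11 + 98))*(258/785) - 304 = sqrt(-527 + 109)*(258/785) - 304 = sqrt(-418)*(258/785) - 304 = (I*sqrt(418))*(258/785) - 304 = 258*I*sqrt(418)/785 - 304 = -304 + 258*I*sqrt(418)/785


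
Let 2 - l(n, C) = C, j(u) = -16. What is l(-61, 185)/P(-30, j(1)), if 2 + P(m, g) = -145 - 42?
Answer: 61/63 ≈ 0.96825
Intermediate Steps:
l(n, C) = 2 - C
P(m, g) = -189 (P(m, g) = -2 + (-145 - 42) = -2 - 187 = -189)
l(-61, 185)/P(-30, j(1)) = (2 - 1*185)/(-189) = (2 - 185)*(-1/189) = -183*(-1/189) = 61/63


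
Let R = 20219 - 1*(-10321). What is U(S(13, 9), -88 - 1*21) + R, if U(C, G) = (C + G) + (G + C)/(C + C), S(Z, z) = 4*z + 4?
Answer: 2437611/80 ≈ 30470.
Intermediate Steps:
S(Z, z) = 4 + 4*z
U(C, G) = C + G + (C + G)/(2*C) (U(C, G) = (C + G) + (C + G)/((2*C)) = (C + G) + (C + G)*(1/(2*C)) = (C + G) + (C + G)/(2*C) = C + G + (C + G)/(2*C))
R = 30540 (R = 20219 + 10321 = 30540)
U(S(13, 9), -88 - 1*21) + R = (1/2 + (4 + 4*9) + (-88 - 1*21) + (-88 - 1*21)/(2*(4 + 4*9))) + 30540 = (1/2 + (4 + 36) + (-88 - 21) + (-88 - 21)/(2*(4 + 36))) + 30540 = (1/2 + 40 - 109 + (1/2)*(-109)/40) + 30540 = (1/2 + 40 - 109 + (1/2)*(-109)*(1/40)) + 30540 = (1/2 + 40 - 109 - 109/80) + 30540 = -5589/80 + 30540 = 2437611/80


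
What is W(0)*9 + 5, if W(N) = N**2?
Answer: 5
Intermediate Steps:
W(0)*9 + 5 = 0**2*9 + 5 = 0*9 + 5 = 0 + 5 = 5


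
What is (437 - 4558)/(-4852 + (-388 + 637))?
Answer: 4121/4603 ≈ 0.89529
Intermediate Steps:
(437 - 4558)/(-4852 + (-388 + 637)) = -4121/(-4852 + 249) = -4121/(-4603) = -4121*(-1/4603) = 4121/4603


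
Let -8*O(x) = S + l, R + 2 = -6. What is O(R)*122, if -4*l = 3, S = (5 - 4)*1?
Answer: -61/16 ≈ -3.8125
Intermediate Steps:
R = -8 (R = -2 - 6 = -8)
S = 1 (S = 1*1 = 1)
l = -3/4 (l = -1/4*3 = -3/4 ≈ -0.75000)
O(x) = -1/32 (O(x) = -(1 - 3/4)/8 = -1/8*1/4 = -1/32)
O(R)*122 = -1/32*122 = -61/16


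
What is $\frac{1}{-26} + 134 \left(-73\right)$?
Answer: $- \frac{254333}{26} \approx -9782.0$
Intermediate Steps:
$\frac{1}{-26} + 134 \left(-73\right) = - \frac{1}{26} - 9782 = - \frac{254333}{26}$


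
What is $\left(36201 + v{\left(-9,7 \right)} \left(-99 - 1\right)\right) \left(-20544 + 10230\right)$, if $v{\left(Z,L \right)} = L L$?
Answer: $-322838514$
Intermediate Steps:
$v{\left(Z,L \right)} = L^{2}$
$\left(36201 + v{\left(-9,7 \right)} \left(-99 - 1\right)\right) \left(-20544 + 10230\right) = \left(36201 + 7^{2} \left(-99 - 1\right)\right) \left(-20544 + 10230\right) = \left(36201 + 49 \left(-100\right)\right) \left(-10314\right) = \left(36201 - 4900\right) \left(-10314\right) = 31301 \left(-10314\right) = -322838514$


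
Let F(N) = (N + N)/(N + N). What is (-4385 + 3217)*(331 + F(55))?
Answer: -387776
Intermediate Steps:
F(N) = 1 (F(N) = (2*N)/((2*N)) = (2*N)*(1/(2*N)) = 1)
(-4385 + 3217)*(331 + F(55)) = (-4385 + 3217)*(331 + 1) = -1168*332 = -387776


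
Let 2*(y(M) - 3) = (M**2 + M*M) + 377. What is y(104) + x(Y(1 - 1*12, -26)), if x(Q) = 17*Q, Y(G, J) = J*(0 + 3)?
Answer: 19363/2 ≈ 9681.5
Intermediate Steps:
Y(G, J) = 3*J (Y(G, J) = J*3 = 3*J)
y(M) = 383/2 + M**2 (y(M) = 3 + ((M**2 + M*M) + 377)/2 = 3 + ((M**2 + M**2) + 377)/2 = 3 + (2*M**2 + 377)/2 = 3 + (377 + 2*M**2)/2 = 3 + (377/2 + M**2) = 383/2 + M**2)
y(104) + x(Y(1 - 1*12, -26)) = (383/2 + 104**2) + 17*(3*(-26)) = (383/2 + 10816) + 17*(-78) = 22015/2 - 1326 = 19363/2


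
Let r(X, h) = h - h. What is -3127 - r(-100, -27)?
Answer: -3127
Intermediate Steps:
r(X, h) = 0
-3127 - r(-100, -27) = -3127 - 1*0 = -3127 + 0 = -3127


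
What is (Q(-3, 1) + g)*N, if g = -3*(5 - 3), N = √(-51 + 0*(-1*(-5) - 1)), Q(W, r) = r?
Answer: -5*I*√51 ≈ -35.707*I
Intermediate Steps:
N = I*√51 (N = √(-51 + 0*(5 - 1)) = √(-51 + 0*4) = √(-51 + 0) = √(-51) = I*√51 ≈ 7.1414*I)
g = -6 (g = -3*2 = -6)
(Q(-3, 1) + g)*N = (1 - 6)*(I*√51) = -5*I*√51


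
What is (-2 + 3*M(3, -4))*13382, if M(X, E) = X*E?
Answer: -508516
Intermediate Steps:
M(X, E) = E*X
(-2 + 3*M(3, -4))*13382 = (-2 + 3*(-4*3))*13382 = (-2 + 3*(-12))*13382 = (-2 - 36)*13382 = -38*13382 = -508516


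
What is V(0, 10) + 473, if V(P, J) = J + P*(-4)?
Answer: 483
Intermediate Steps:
V(P, J) = J - 4*P
V(0, 10) + 473 = (10 - 4*0) + 473 = (10 + 0) + 473 = 10 + 473 = 483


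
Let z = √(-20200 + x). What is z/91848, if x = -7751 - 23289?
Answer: I*√12810/45924 ≈ 0.0024645*I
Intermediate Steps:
x = -31040
z = 2*I*√12810 (z = √(-20200 - 31040) = √(-51240) = 2*I*√12810 ≈ 226.36*I)
z/91848 = (2*I*√12810)/91848 = (2*I*√12810)*(1/91848) = I*√12810/45924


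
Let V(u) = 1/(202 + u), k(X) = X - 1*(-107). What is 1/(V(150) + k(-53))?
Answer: 352/19009 ≈ 0.018518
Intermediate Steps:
k(X) = 107 + X (k(X) = X + 107 = 107 + X)
1/(V(150) + k(-53)) = 1/(1/(202 + 150) + (107 - 53)) = 1/(1/352 + 54) = 1/(19009/352) = 352/19009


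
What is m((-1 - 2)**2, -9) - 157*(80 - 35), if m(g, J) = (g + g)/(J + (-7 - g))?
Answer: -176643/25 ≈ -7065.7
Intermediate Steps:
m(g, J) = 2*g/(-7 + J - g) (m(g, J) = (2*g)/(-7 + J - g) = 2*g/(-7 + J - g))
m((-1 - 2)**2, -9) - 157*(80 - 35) = -2*(-1 - 2)**2/(7 + (-1 - 2)**2 - 1*(-9)) - 157*(80 - 35) = -2*(-3)**2/(7 + (-3)**2 + 9) - 157*45 = -2*9/(7 + 9 + 9) - 7065 = -2*9/25 - 7065 = -2*9*1/25 - 7065 = -18/25 - 7065 = -176643/25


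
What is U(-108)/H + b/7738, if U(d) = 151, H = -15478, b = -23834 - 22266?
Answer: -357352119/59884382 ≈ -5.9674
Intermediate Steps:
b = -46100
U(-108)/H + b/7738 = 151/(-15478) - 46100/7738 = 151*(-1/15478) - 46100*1/7738 = -151/15478 - 23050/3869 = -357352119/59884382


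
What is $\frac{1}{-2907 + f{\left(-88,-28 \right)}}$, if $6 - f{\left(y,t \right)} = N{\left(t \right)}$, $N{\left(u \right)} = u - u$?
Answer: $- \frac{1}{2901} \approx -0.00034471$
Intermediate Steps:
$N{\left(u \right)} = 0$
$f{\left(y,t \right)} = 6$ ($f{\left(y,t \right)} = 6 - 0 = 6 + 0 = 6$)
$\frac{1}{-2907 + f{\left(-88,-28 \right)}} = \frac{1}{-2907 + 6} = \frac{1}{-2901} = - \frac{1}{2901}$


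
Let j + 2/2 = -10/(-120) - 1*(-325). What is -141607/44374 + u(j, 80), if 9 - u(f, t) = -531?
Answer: 23820353/44374 ≈ 536.81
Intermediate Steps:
j = 3889/12 (j = -1 + (-10/(-120) - 1*(-325)) = -1 + (-10*(-1/120) + 325) = -1 + (1/12 + 325) = -1 + 3901/12 = 3889/12 ≈ 324.08)
u(f, t) = 540 (u(f, t) = 9 - 1*(-531) = 9 + 531 = 540)
-141607/44374 + u(j, 80) = -141607/44374 + 540 = 23820353/44374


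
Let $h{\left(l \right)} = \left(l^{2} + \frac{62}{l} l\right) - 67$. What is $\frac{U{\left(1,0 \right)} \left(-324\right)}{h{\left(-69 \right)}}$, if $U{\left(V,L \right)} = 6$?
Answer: $- \frac{486}{1189} \approx -0.40875$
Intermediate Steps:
$h{\left(l \right)} = -5 + l^{2}$ ($h{\left(l \right)} = \left(l^{2} + 62\right) - 67 = \left(62 + l^{2}\right) - 67 = -5 + l^{2}$)
$\frac{U{\left(1,0 \right)} \left(-324\right)}{h{\left(-69 \right)}} = \frac{6 \left(-324\right)}{-5 + \left(-69\right)^{2}} = - \frac{1944}{-5 + 4761} = - \frac{1944}{4756} = \left(-1944\right) \frac{1}{4756} = - \frac{486}{1189}$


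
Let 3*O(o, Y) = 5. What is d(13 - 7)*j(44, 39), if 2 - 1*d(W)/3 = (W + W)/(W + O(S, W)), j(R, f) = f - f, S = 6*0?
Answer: 0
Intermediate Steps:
S = 0
j(R, f) = 0
O(o, Y) = 5/3 (O(o, Y) = (⅓)*5 = 5/3)
d(W) = 6 - 6*W/(5/3 + W) (d(W) = 6 - 3*(W + W)/(W + 5/3) = 6 - 3*2*W/(5/3 + W) = 6 - 6*W/(5/3 + W))
d(13 - 7)*j(44, 39) = (30/(5 + 3*(13 - 7)))*0 = (30/(5 + 3*6))*0 = (30/(5 + 18))*0 = (30/23)*0 = 0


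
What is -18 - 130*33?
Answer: -4308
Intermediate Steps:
-18 - 130*33 = -18 - 4290 = -4308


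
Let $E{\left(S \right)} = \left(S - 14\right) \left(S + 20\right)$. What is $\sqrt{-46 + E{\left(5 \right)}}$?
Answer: $i \sqrt{271} \approx 16.462 i$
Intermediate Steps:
$E{\left(S \right)} = \left(-14 + S\right) \left(20 + S\right)$
$\sqrt{-46 + E{\left(5 \right)}} = \sqrt{-46 + \left(-280 + 5^{2} + 6 \cdot 5\right)} = \sqrt{-46 + \left(-280 + 25 + 30\right)} = \sqrt{-46 - 225} = \sqrt{-271} = i \sqrt{271}$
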